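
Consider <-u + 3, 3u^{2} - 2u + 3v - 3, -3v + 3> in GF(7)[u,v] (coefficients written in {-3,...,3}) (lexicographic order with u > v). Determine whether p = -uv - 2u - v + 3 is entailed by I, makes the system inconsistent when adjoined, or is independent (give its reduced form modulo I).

First compute the reduced Gröbner basis of I by Buchberger's algorithm.
f_1 = -u + 3, LT = u.
f_2 = 3u^{2} - 2u + 3v - 3, LT = u^{2}.
f_3 = -3v + 3, LT = v.

The S-polynomials (S(f_1,f_2), S(f_1,f_3), S(f_2,f_3)) all reduce to 0 modulo the current basis, so we have a Gröbner basis.
Inter-reduce: drop elements whose leading term is divisible by another's, tail-reduce, and make monic.
Reduced Gröbner basis: {u - 3, v - 1}.
Label its elements g_1 = u - 3, g_2 = v - 1.

Reduce p = -uv - 2u - v + 3 modulo G:
  leading term uv: subtract (-v)·g_1 from -uv - 2u - v + 3 → -2u + 3v + 3
  leading term u: subtract (-2)·g_1 from -2u + 3v + 3 → 3v - 3
  leading term v: subtract (3)·g_2 from 3v - 3 → 0
  normal form = 0.
Since the normal form is 0, p ∈ I.

-uv - 2u - v + 3 lies in I (it reduces to 0).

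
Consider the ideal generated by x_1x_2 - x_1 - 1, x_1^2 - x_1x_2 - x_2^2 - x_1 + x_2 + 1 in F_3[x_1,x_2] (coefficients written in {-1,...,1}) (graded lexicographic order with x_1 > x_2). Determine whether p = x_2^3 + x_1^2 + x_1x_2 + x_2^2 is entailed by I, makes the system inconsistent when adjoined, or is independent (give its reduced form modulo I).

x_2^3 + x_1^2 + x_1x_2 + x_2^2 is independent of I; its normal form modulo I is x_2^2 + x_1 + x_2 - 1.

First compute the reduced Gröbner basis of I by Buchberger's algorithm.
f_1 = x_1x_2 - x_1 - 1, LT = x_1x_2.
f_2 = x_1^2 - x_1x_2 - x_2^2 - x_1 + x_2 + 1, LT = x_1^2.

S(f_1,f_2): lcm = x_1^2x_2. S = x_1x_2^2 + x_2^3 - x_1^2 + x_1x_2 - x_2^2 - x_1 - x_2.
  leading term x_1x_2^2: subtract (x_2)·f_1 from x_1x_2^2 + x_2^3 - x_1^2 + x_1x_2 - x_2^2 - x_1 - x_2 → x_2^3 - x_1^2 - x_1x_2 - x_2^2 - x_1
  leading term x_2^3: no divisor's leading term divides it; move x_2^3 to the remainder.
  leading term x_1^2: subtract (-1)·f_2 from -x_1^2 - x_1x_2 - x_2^2 - x_1 → x_1x_2 + x_2^2 + x_1 + x_2 + 1
  leading term x_1x_2: subtract (1)·f_1 from x_1x_2 + x_2^2 + x_1 + x_2 + 1 → x_2^2 - x_1 + x_2 - 1
  leading term x_2^2: no divisor's leading term divides it; move x_2^2 to the remainder.
  leading term x_1: no divisor's leading term divides it; move -x_1 to the remainder.
  leading term x_2: no divisor's leading term divides it; move x_2 to the remainder.
  leading term 1: no divisor's leading term divides it; move -1 to the remainder.
  remainder x_2^3 + x_2^2 - x_1 + x_2 - 1 ≠ 0; add h_3 = x_2^3 + x_2^2 - x_1 + x_2 - 1 to the basis.

The other S-polynomials (S(f_1,h_3), S(f_2,h_3)) all reduce to 0 modulo the current basis, so we have a Gröbner basis.
Inter-reduce: drop elements whose leading term is divisible by another's, tail-reduce, and make monic.
Reduced Gröbner basis: {x_2^3 + x_2^2 - x_1 + x_2 - 1, x_1^2 - x_2^2 + x_1 + x_2, x_1x_2 - x_1 - 1}.
Label its elements g_1 = x_2^3 + x_2^2 - x_1 + x_2 - 1, g_2 = x_1^2 - x_2^2 + x_1 + x_2, g_3 = x_1x_2 - x_1 - 1.

Reduce p = x_2^3 + x_1^2 + x_1x_2 + x_2^2 modulo G:
  leading term x_2^3: subtract (1)·g_1 from x_2^3 + x_1^2 + x_1x_2 + x_2^2 → x_1^2 + x_1x_2 + x_1 - x_2 + 1
  leading term x_1^2: subtract (1)·g_2 from x_1^2 + x_1x_2 + x_1 - x_2 + 1 → x_1x_2 + x_2^2 + x_2 + 1
  leading term x_1x_2: subtract (1)·g_3 from x_1x_2 + x_2^2 + x_2 + 1 → x_2^2 + x_1 + x_2 - 1
  leading term x_2^2: no divisor's leading term divides it; move x_2^2 to the remainder.
  leading term x_1: no divisor's leading term divides it; move x_1 to the remainder.
  leading term x_2: no divisor's leading term divides it; move x_2 to the remainder.
  leading term 1: no divisor's leading term divides it; move -1 to the remainder.
  normal form = x_2^2 + x_1 + x_2 - 1.
The normal form is nonzero, so p ∉ I. Since p minus its normal form lies in I, I + (p) = I + (r) where r = x_2^2 + x_1 + x_2 - 1; decide whether this ideal is the whole ring.
Run Buchberger on G together with r (pairs among the g_i already reduce to 0 since G is a Gröbner basis):
g_1 = x_2^3 + x_2^2 - x_1 + x_2 - 1, LT = x_2^3.
g_2 = x_1^2 - x_2^2 + x_1 + x_2, LT = x_1^2.
g_3 = x_1x_2 - x_1 - 1, LT = x_1x_2.
r = x_2^2 + x_1 + x_2 - 1, LT = x_2^2.

S(g_1,r): lcm = x_2^3. S = -x_1x_2 - x_1 - x_2 - 1.
  leading term x_1x_2: subtract (-1)·g_3 from -x_1x_2 - x_1 - x_2 - 1 → x_1 - x_2 + 1
  leading term x_1: no divisor's leading term divides it; move x_1 to the remainder.
  leading term x_2: no divisor's leading term divides it; move -x_2 to the remainder.
  leading term 1: no divisor's leading term divides it; move 1 to the remainder.
  remainder x_1 - x_2 + 1 ≠ 0; add m_5 = x_1 - x_2 + 1 to the basis.

S(g_3,r): lcm = x_1x_2^2. S = -x_1^2 + x_1x_2 + x_1 - x_2.
  leading term x_1^2: subtract (-1)·g_2 from -x_1^2 + x_1x_2 + x_1 - x_2 → x_1x_2 - x_2^2 - x_1
  leading term x_1x_2: subtract (1)·g_3 from x_1x_2 - x_2^2 - x_1 → -x_2^2 + 1
  leading term x_2^2: subtract (-1)·r from -x_2^2 + 1 → x_1 + x_2
  leading term x_1: subtract (1)·m_5 from x_1 + x_2 → -x_2 - 1
  leading term x_2: no divisor's leading term divides it; move -x_2 to the remainder.
  leading term 1: no divisor's leading term divides it; move -1 to the remainder.
  remainder -x_2 - 1 ≠ 0; add m_6 = -x_2 - 1 to the basis.

The other S-polynomials (S(g_1,g_2), S(g_1,g_3), S(g_2,g_3), S(g_2,r), S(g_1,m_5), S(g_2,m_5), S(g_3,m_5), S(r,m_5), S(g_1,m_6), S(g_2,m_6), S(g_3,m_6), S(r,m_6), S(m_5,m_6)) all reduce to 0 modulo the current basis, so we have a Gröbner basis.
Inter-reduce: drop elements whose leading term is divisible by another's, tail-reduce, and make monic.
Reduced Gröbner basis: {x_1 - 1, x_2 + 1}.
The reduced Gröbner basis of I + (p) is {x_1 - 1, x_2 + 1} ≠ {1}, a proper ideal, so the enlarged system stays consistent: p is independent of I, with normal form x_2^2 + x_1 + x_2 - 1.

The remainder on division by a Gröbner basis is unique — it is the normal form.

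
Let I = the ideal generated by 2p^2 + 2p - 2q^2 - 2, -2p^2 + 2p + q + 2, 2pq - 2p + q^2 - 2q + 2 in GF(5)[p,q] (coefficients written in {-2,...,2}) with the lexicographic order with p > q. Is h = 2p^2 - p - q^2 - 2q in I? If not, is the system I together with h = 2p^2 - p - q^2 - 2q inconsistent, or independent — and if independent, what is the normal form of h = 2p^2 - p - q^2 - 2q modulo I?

First compute the reduced Gröbner basis of I by Buchberger's algorithm.
f_1 = 2p^2 + 2p - 2q^2 - 2, LT = p^2.
f_2 = -2p^2 + 2p + q + 2, LT = p^2.
f_3 = 2pq - 2p + q^2 - 2q + 2, LT = pq.

S(f_1,f_2): lcm = p^2. S = 2p - q^2 - 2q.
  reduce S modulo (f_1, f_2, f_3):
  remainder 2p - q^2 - 2q ≠ 0; add k_4 = 2p - q^2 - 2q to the basis.

S(f_1,f_3): lcm = p^2q. S = p^2 + 2pq^2 + 2pq - p - q^3 - q.
  reduce S modulo (f_1, f_2, f_3, k_4):
  remainder -2q^3 + 2q^2 - 2q + 2 ≠ 0; add k_5 = -2q^3 + 2q^2 - 2q + 2 to the basis.

S(f_2,f_3): lcm = p^2q. S = p^2 + 2pq^2 - p + 2q^2 - q.
  reduce S modulo (f_1, f_2, f_3, k_4, k_5):
  remainder -2q^2 - 2 ≠ 0; add k_6 = -2q^2 - 2 to the basis.

The other S-polynomials (S(f_1,k_4), S(f_2,k_4), S(f_3,k_4), S(f_1,k_5), S(f_2,k_5), S(f_3,k_5), S(k_4,k_5), S(f_1,k_6), S(f_2,k_6), S(f_3,k_6), S(k_4,k_6), S(k_5,k_6)) all reduce to 0 modulo the current basis, so we have a Gröbner basis.
Inter-reduce: drop elements whose leading term is divisible by another's, tail-reduce, and make monic.
Reduced Gröbner basis: {p - q - 2, q^2 + 1}.
Label its elements g_1 = p - q - 2, g_2 = q^2 + 1.

Reduce h = 2p^2 - p - q^2 - 2q modulo G:
  leading term p^2: subtract (2p)·g_1 from 2p^2 - p - q^2 - 2q → 2pq - 2p - q^2 - 2q
  leading term pq: subtract (2q)·g_1 from 2pq - 2p - q^2 - 2q → -2p + q^2 + 2q
  leading term p: subtract (-2)·g_1 from -2p + q^2 + 2q → q^2 + 1
  leading term q^2: subtract (1)·g_2 from q^2 + 1 → 0
  normal form = 0.
Since the normal form is 0, h ∈ I.

2p^2 - p - q^2 - 2q lies in I (it reduces to 0).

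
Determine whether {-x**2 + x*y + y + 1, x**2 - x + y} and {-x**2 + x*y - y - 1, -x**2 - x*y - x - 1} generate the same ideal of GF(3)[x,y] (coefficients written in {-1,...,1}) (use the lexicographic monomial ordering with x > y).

No, the ideals differ.

Since reduced Gröbner bases are canonical representatives of ideals under a given ordering, it suffices to compute and compare them.
Buchberger on the first generating set:
f_1 = -x**2 + x*y + y + 1, LT = x**2.
f_2 = x**2 - x + y, LT = x**2.

S(f_1,f_2): lcm = x**2. S = -x*y + x + y - 1.
  leading term x*y: no divisor's leading term divides it; move -x*y to the remainder.
  leading term x: no divisor's leading term divides it; move x to the remainder.
  leading term y: no divisor's leading term divides it; move y to the remainder.
  leading term 1: no divisor's leading term divides it; move -1 to the remainder.
  remainder -x*y + x + y - 1 ≠ 0; add g_3 = -x*y + x + y - 1 to the basis.

S(f_1,g_3): lcm = x**2*y. S = x**2 - x*y**2 + x*y - x - y**2 - y.
  leading term x**2: subtract (-1)·f_1 from x**2 - x*y**2 + x*y - x - y**2 - y → -x*y**2 - x*y - x - y**2 + 1
  leading term x*y**2: subtract (y)·g_3 from -x*y**2 - x*y - x - y**2 + 1 → x*y - x + y**2 + y + 1
  leading term x*y: subtract (-1)·g_3 from x*y - x + y**2 + y + 1 → y**2 - y
  leading term y**2: no divisor's leading term divides it; move y**2 to the remainder.
  leading term y: no divisor's leading term divides it; move -y to the remainder.
  remainder y**2 - y ≠ 0; add g_4 = y**2 - y to the basis.

The other S-polynomials (S(f_2,g_3), S(f_1,g_4), S(f_2,g_4), S(g_3,g_4)) all reduce to 0 modulo the current basis, so we have a Gröbner basis.
Inter-reduce: drop elements whose leading term is divisible by another's, tail-reduce, and make monic.
Reduced Gröbner basis: {x**2 - x + y, x*y - x - y + 1, y**2 - y}.

Buchberger on the second generating set:
h_1 = -x**2 + x*y - y - 1, LT = x**2.
h_2 = -x**2 - x*y - x - 1, LT = x**2.

S(h_1,h_2): lcm = x**2. S = x*y - x + y.
  leading term x*y: no divisor's leading term divides it; move x*y to the remainder.
  leading term x: no divisor's leading term divides it; move -x to the remainder.
  leading term y: no divisor's leading term divides it; move y to the remainder.
  remainder x*y - x + y ≠ 0; add k_3 = x*y - x + y to the basis.

S(h_1,k_3): lcm = x**2*y. S = x**2 - x*y**2 - x*y + y**2 + y.
  leading term x**2: subtract (-1)·h_1 from x**2 - x*y**2 - x*y + y**2 + y → -x*y**2 + y**2 - 1
  leading term x*y**2: subtract (-y)·k_3 from -x*y**2 + y**2 - 1 → -x*y - y**2 - 1
  leading term x*y: subtract (-1)·k_3 from -x*y - y**2 - 1 → -x - y**2 + y - 1
  leading term x: no divisor's leading term divides it; move -x to the remainder.
  leading term y**2: no divisor's leading term divides it; move -y**2 to the remainder.
  leading term y: no divisor's leading term divides it; move y to the remainder.
  leading term 1: no divisor's leading term divides it; move -1 to the remainder.
  remainder -x - y**2 + y - 1 ≠ 0; add k_4 = -x - y**2 + y - 1 to the basis.

S(k_3,k_4): lcm = x*y. S = -x - y**3 + y**2.
  leading term x: subtract (1)·k_4 from -x - y**3 + y**2 → -y**3 - y**2 - y + 1
  leading term y**3: no divisor's leading term divides it; move -y**3 to the remainder.
  leading term y**2: no divisor's leading term divides it; move -y**2 to the remainder.
  leading term y: no divisor's leading term divides it; move -y to the remainder.
  leading term 1: no divisor's leading term divides it; move 1 to the remainder.
  remainder -y**3 - y**2 - y + 1 ≠ 0; add k_5 = -y**3 - y**2 - y + 1 to the basis.

The other S-polynomials (S(h_2,k_3), S(h_1,k_4), S(h_2,k_4), S(h_1,k_5), S(h_2,k_5), S(k_3,k_5), S(k_4,k_5)) all reduce to 0 modulo the current basis, so we have a Gröbner basis.
Inter-reduce: drop elements whose leading term is divisible by another's, tail-reduce, and make monic.
Reduced Gröbner basis: {x + y**2 - y + 1, y**3 + y**2 + y - 1}.

The bases are distinct; the ideals are different.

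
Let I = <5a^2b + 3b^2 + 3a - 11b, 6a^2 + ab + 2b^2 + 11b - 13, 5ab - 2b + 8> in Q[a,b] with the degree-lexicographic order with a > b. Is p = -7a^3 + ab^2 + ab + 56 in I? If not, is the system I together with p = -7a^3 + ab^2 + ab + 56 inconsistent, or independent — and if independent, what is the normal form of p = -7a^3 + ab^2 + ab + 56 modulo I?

First compute the reduced Gröbner basis of I by Buchberger's algorithm.
f_1 = 5a^2b + 3b^2 + 3a - 11b, LT = a^2b.
f_2 = 6a^2 + ab + 2b^2 + 11b - 13, LT = a^2.
f_3 = 5ab - 2b + 8, LT = ab.

S(f_1,f_2): lcm = a^2b. S = -1/6ab^2 - 1/3b^3 - 37/30b^2 + 3/5a - 1/30b.
  leading term ab^2: subtract (-1/30b)·f_3 from -1/6ab^2 - 1/3b^3 - 37/30b^2 + 3/5a - 1/30b → -1/3b^3 - 13/10b^2 + 3/5a + 7/30b
  leading term b^3: no divisor's leading term divides it; move -1/3b^3 to the remainder.
  leading term b^2: no divisor's leading term divides it; move -13/10b^2 to the remainder.
  leading term a: no divisor's leading term divides it; move 3/5a to the remainder.
  leading term b: no divisor's leading term divides it; move 7/30b to the remainder.
  remainder -1/3b^3 - 13/10b^2 + 3/5a + 7/30b ≠ 0; add h_4 = -1/3b^3 - 13/10b^2 + 3/5a + 7/30b to the basis.

S(f_1,f_3): lcm = a^2b. S = 2/5ab + 3/5b^2 - a - 11/5b.
  leading term ab: subtract (2/25)·f_3 from 2/5ab + 3/5b^2 - a - 11/5b → 3/5b^2 - a - 51/25b - 16/25
  leading term b^2: no divisor's leading term divides it; move 3/5b^2 to the remainder.
  leading term a: no divisor's leading term divides it; move -a to the remainder.
  leading term b: no divisor's leading term divides it; move -51/25b to the remainder.
  leading term 1: no divisor's leading term divides it; move -16/25 to the remainder.
  remainder 3/5b^2 - a - 51/25b - 16/25 ≠ 0; add h_5 = 3/5b^2 - a - 51/25b - 16/25 to the basis.

S(f_3,h_4): lcm = ab^3. S = -39/10ab^2 - 2/5b^3 + 9/5a^2 + 7/10ab + 8/5b^2.
  leading term ab^2: subtract (-39/50b)·f_3 from -39/10ab^2 - 2/5b^3 + 9/5a^2 + 7/10ab + 8/5b^2 → -2/5b^3 + 9/5a^2 + 7/10ab + 1/25b^2 + 156/25b
  leading term b^3: subtract (6/5)·h_4 from -2/5b^3 + 9/5a^2 + 7/10ab + 1/25b^2 + 156/25b → 9/5a^2 + 7/10ab + 8/5b^2 - 18/25a + 149/25b
  leading term a^2: subtract (3/10)·f_2 from 9/5a^2 + 7/10ab + 8/5b^2 - 18/25a + 149/25b → 2/5ab + b^2 - 18/25a + 133/50b + 39/10
  leading term ab: subtract (2/25)·f_3 from 2/5ab + b^2 - 18/25a + 133/50b + 39/10 → b^2 - 18/25a + 141/50b + 163/50
  leading term b^2: subtract (5/3)·h_5 from b^2 - 18/25a + 141/50b + 163/50 → 71/75a + 311/50b + 649/150
  leading term a: no divisor's leading term divides it; move 71/75a to the remainder.
  leading term b: no divisor's leading term divides it; move 311/50b to the remainder.
  leading term 1: no divisor's leading term divides it; move 649/150 to the remainder.
  remainder 71/75a + 311/50b + 649/150 ≠ 0; add h_6 = 71/75a + 311/50b + 649/150 to the basis.

S(f_1,h_5): lcm = a^2b^2. S = 5/3a^3 + 17/5a^2b + 3/5b^3 + 16/15a^2 + 3/5ab - 11/5b^2.
  leading term a^3: subtract (5/18a)·f_2 from 5/3a^3 + 17/5a^2b + 3/5b^3 + 16/15a^2 + 3/5ab - 11/5b^2 → 281/90a^2b - 5/9ab^2 + 3/5b^3 + 16/15a^2 - 221/90ab - 11/5b^2 + 65/18a
  leading term a^2b: subtract (281/450)·f_1 from 281/90a^2b - 5/9ab^2 + 3/5b^3 + 16/15a^2 - 221/90ab - 11/5b^2 + 65/18a → -5/9ab^2 + 3/5b^3 + 16/15a^2 - 221/90ab - 611/150b^2 + 391/225a + 3091/450b
  leading term ab^2: subtract (-1/9b)·f_3 from -5/9ab^2 + 3/5b^3 + 16/15a^2 - 221/90ab - 611/150b^2 + 391/225a + 3091/450b → 3/5b^3 + 16/15a^2 - 221/90ab - 1933/450b^2 + 391/225a + 3491/450b
  leading term b^3: subtract (-9/5)·h_4 from 3/5b^3 + 16/15a^2 - 221/90ab - 1933/450b^2 + 391/225a + 3491/450b → 16/15a^2 - 221/90ab - 1493/225b^2 + 634/225a + 368/45b
  leading term a^2: subtract (8/45)·f_2 from 16/15a^2 - 221/90ab - 1493/225b^2 + 634/225a + 368/45b → -79/30ab - 1573/225b^2 + 634/225a + 56/9b + 104/45
  leading term ab: subtract (-79/150)·f_3 from -79/30ab - 1573/225b^2 + 634/225a + 56/9b + 104/45 → -1573/225b^2 + 634/225a + 1163/225b + 1468/225
  leading term b^2: subtract (-1573/135)·h_5 from -1573/225b^2 + 634/225a + 1163/225b + 1468/225 → -5963/675a - 20926/1125b - 3148/3375
  leading term a: subtract (-5963/639)·h_6 from -5963/675a - 20926/1125b - 3148/3375 → 6300973/159750b + 6300973/159750
  leading term b: no divisor's leading term divides it; move 6300973/159750b to the remainder.
  leading term 1: no divisor's leading term divides it; move 6300973/159750 to the remainder.
  remainder 6300973/159750b + 6300973/159750 ≠ 0; add h_7 = 6300973/159750b + 6300973/159750 to the basis.

The other S-polynomials (S(f_2,f_3), S(f_1,h_4), S(f_2,h_4), S(f_2,h_5), S(f_3,h_5), S(h_4,h_5), S(f_1,h_6), S(f_2,h_6), S(f_3,h_6), S(h_4,h_6), S(h_5,h_6), S(f_1,h_7), S(f_2,h_7), S(f_3,h_7), S(h_4,h_7), S(h_5,h_7), S(h_6,h_7)) all reduce to 0 modulo the current basis, so we have a Gröbner basis.
Inter-reduce: drop elements whose leading term is divisible by another's, tail-reduce, and make monic.
Reduced Gröbner basis: {a - 2, b + 1}.
Label its elements g_1 = a - 2, g_2 = b + 1.

Reduce p = -7a^3 + ab^2 + ab + 56 modulo G:
  leading term a^3: subtract (-7a^2)·g_1 from -7a^3 + ab^2 + ab + 56 → ab^2 - 14a^2 + ab + 56
  leading term ab^2: subtract (b^2)·g_1 from ab^2 - 14a^2 + ab + 56 → -14a^2 + ab + 2b^2 + 56
  leading term a^2: subtract (-14a)·g_1 from -14a^2 + ab + 2b^2 + 56 → ab + 2b^2 - 28a + 56
  leading term ab: subtract (b)·g_1 from ab + 2b^2 - 28a + 56 → 2b^2 - 28a + 2b + 56
  leading term b^2: subtract (2b)·g_2 from 2b^2 - 28a + 2b + 56 → -28a + 56
  leading term a: subtract (-28)·g_1 from -28a + 56 → 0
  normal form = 0.
Since the normal form is 0, p ∈ I.

Ideal membership is decidable via reduction modulo a Gröbner basis.

-7a^3 + ab^2 + ab + 56 lies in I (it reduces to 0).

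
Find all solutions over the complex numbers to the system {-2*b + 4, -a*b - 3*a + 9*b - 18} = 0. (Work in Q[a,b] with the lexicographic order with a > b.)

{(0, 2)}

Compute a lex Gröbner basis by Buchberger's algorithm.
f_1 = -2*b + 4, LT = b.
f_2 = -a*b - 3*a + 9*b - 18, LT = a*b.

S(f_1,f_2): lcm = a*b. S = -5*a + 9*b - 18.
  leading term a: no divisor's leading term divides it; move -5*a to the remainder.
  leading term b: subtract (-9/2)·f_1 from 9*b - 18 → 0
  remainder -5*a ≠ 0; add h_3 = -5*a to the basis.

S(f_1,h_3): leading monomials are coprime, so the S-polynomial reduces to 0 (Buchberger's first criterion).
S(f_2,h_3): lcm = a*b. S = 3*a - 9*b + 18.
  leading term a: subtract (-3/5)·h_3 from 3*a - 9*b + 18 → -9*b + 18
  leading term b: subtract (9/2)·f_1 from -9*b + 18 → 0
  remainder 0.

Every S-polynomial of the final basis reduces to 0, so we have a Gröbner basis.
Inter-reduce: drop elements whose leading term is divisible by another's, tail-reduce, and make monic.
Reduced Gröbner basis: {a, b - 2}.

Elimination: the polynomial b - 2 lies in the elimination ideal for b, so b ∈ {2}. For each such b, the remaining basis elements (now univariate) give the rest of the solution.
  b = 2: the earlier basis element becomes a = 0, giving a = 0 — point (0, 2).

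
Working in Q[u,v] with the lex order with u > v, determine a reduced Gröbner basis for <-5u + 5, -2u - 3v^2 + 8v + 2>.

G = {u - 1, v^2 - 8/3v}

f_1 = -5u + 5, LT = u.
f_2 = -2u - 3v^2 + 8v + 2, LT = u.

S(f_1,f_2): lcm = u. S = -3/2v^2 + 4v.
  leading term v^2: no divisor's leading term divides it; move -3/2v^2 to the remainder.
  leading term v: no divisor's leading term divides it; move 4v to the remainder.
  remainder -3/2v^2 + 4v ≠ 0; add g_3 = -3/2v^2 + 4v to the basis.

S(f_1,g_3): leading monomials are coprime, so the S-polynomial reduces to 0 (Buchberger's first criterion).
S(f_2,g_3): leading monomials are coprime, so the S-polynomial reduces to 0 (Buchberger's first criterion).
Every S-polynomial of the final basis reduces to 0, so we have a Gröbner basis.
Inter-reduce: drop elements whose leading term is divisible by another's, tail-reduce, and make monic.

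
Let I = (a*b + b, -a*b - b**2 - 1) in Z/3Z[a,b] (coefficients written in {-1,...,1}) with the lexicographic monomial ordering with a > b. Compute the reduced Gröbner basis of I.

f_1 = a*b + b, LT = a*b.
f_2 = -a*b - b**2 - 1, LT = a*b.

S(f_1,f_2): lcm = a*b. S = -b**2 + b - 1.
  leading term b**2: no divisor's leading term divides it; move -b**2 to the remainder.
  leading term b: no divisor's leading term divides it; move b to the remainder.
  leading term 1: no divisor's leading term divides it; move -1 to the remainder.
  remainder -b**2 + b - 1 ≠ 0; add g_3 = -b**2 + b - 1 to the basis.

S(f_1,g_3): lcm = a*b**2. S = a*b - a + b**2.
  leading term a*b: subtract (1)·f_1 from a*b - a + b**2 → -a + b**2 - b
  leading term a: no divisor's leading term divides it; move -a to the remainder.
  leading term b**2: subtract (-1)·g_3 from b**2 - b → -1
  leading term 1: no divisor's leading term divides it; move -1 to the remainder.
  remainder -a - 1 ≠ 0; add g_4 = -a - 1 to the basis.

The other S-polynomials (S(f_2,g_3), S(f_1,g_4), S(f_2,g_4), S(g_3,g_4)) all reduce to 0 modulo the current basis, so we have a Gröbner basis.
Inter-reduce: drop elements whose leading term is divisible by another's, tail-reduce, and make monic.

G = {a + 1, b**2 - b + 1}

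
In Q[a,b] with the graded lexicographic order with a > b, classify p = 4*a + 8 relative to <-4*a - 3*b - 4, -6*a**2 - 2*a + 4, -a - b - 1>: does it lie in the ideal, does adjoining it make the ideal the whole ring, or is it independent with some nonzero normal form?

Adjoining 4*a + 8 makes the ideal the whole ring: the system is inconsistent.

First compute the reduced Gröbner basis of I by Buchberger's algorithm.
f_1 = -4*a - 3*b - 4, LT = a.
f_2 = -6*a**2 - 2*a + 4, LT = a**2.
f_3 = -a - b - 1, LT = a.

S(f_1,f_2): lcm = a**2. S = 3/4*a*b + 2/3*a + 2/3.
  reduce S modulo (f_1, f_2, f_3):
  remainder -9/16*b**2 - 5/4*b ≠ 0; add h_4 = -9/16*b**2 - 5/4*b to the basis.

S(f_1,f_3): lcm = a. S = -1/4*b.
  reduce S modulo (f_1, f_2, f_3, h_4):
  remainder -1/4*b ≠ 0; add h_5 = -1/4*b to the basis.

The other S-polynomials (S(f_2,f_3), S(f_1,h_4), S(f_2,h_4), S(f_3,h_4), S(f_1,h_5), S(f_2,h_5), S(f_3,h_5), S(h_4,h_5)) all reduce to 0 modulo the current basis, so we have a Gröbner basis.
Inter-reduce: drop elements whose leading term is divisible by another's, tail-reduce, and make monic.
Reduced Gröbner basis: {a + 1, b}.
Label its elements g_1 = a + 1, g_2 = b.

Reduce p = 4*a + 8 modulo G:
  leading term a: subtract (4)·g_1 from 4*a + 8 → 4
  leading term 1: no divisor's leading term divides it; move 4 to the remainder.
  normal form = 4.
The normal form is nonzero, so p ∉ I. Since p minus its normal form lies in I, I + (p) = I + (r) where r = 4; decide whether this ideal is the whole ring.
Here r = 4 is a nonzero constant, hence a unit: 1 ∈ I + (p), the Gröbner basis of I + (p) is {1}, and the enlarged system has no common solution — adjoining p is inconsistent.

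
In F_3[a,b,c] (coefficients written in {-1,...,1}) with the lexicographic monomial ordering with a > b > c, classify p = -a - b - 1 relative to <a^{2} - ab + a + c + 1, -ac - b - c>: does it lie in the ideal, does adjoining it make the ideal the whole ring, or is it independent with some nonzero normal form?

First compute the reduced Gröbner basis of I by Buchberger's algorithm.
f_1 = a^{2} - ab + a + c + 1, LT = a^{2}.
f_2 = -ac - b - c, LT = ac.

S(f_1,f_2): lcm = a^{2}c. S = -abc - ab + c^{2} + c.
  reduce S modulo (f_1, f_2):
  remainder -ab + b^{2} + bc + c^{2} + c ≠ 0; add h_3 = -ab + b^{2} + bc + c^{2} + c to the basis.

S(f_2,h_3): lcm = abc. S = b^{2}c + b^{2} + bc^{2} + bc + c^{3} + c^{2}.
  reduce S modulo (f_1, f_2, h_3):
  remainder b^{2}c + b^{2} + bc^{2} + bc + c^{3} + c^{2} ≠ 0; add h_4 = b^{2}c + b^{2} + bc^{2} + bc + c^{3} + c^{2} to the basis.

The other S-polynomials (S(f_1,h_3), S(f_1,h_4), S(f_2,h_4), S(h_3,h_4)) all reduce to 0 modulo the current basis, so we have a Gröbner basis.
Inter-reduce: drop elements whose leading term is divisible by another's, tail-reduce, and make monic.
Reduced Gröbner basis: {a^{2} + a - b^{2} - bc - c^{2} + 1, ab - b^{2} - bc - c^{2} - c, ac + b + c, b^{2}c + b^{2} + bc^{2} + bc + c^{3} + c^{2}}.
Label its elements g_1 = a^{2} + a - b^{2} - bc - c^{2} + 1, g_2 = ab - b^{2} - bc - c^{2} - c, g_3 = ac + b + c, g_4 = b^{2}c + b^{2} + bc^{2} + bc + c^{3} + c^{2}.

Reduce p = -a - b - 1 modulo G:
  leading term a: no divisor's leading term divides it; move -a to the remainder.
  leading term b: no divisor's leading term divides it; move -b to the remainder.
  leading term 1: no divisor's leading term divides it; move -1 to the remainder.
  normal form = -a - b - 1.
The normal form is nonzero, so p ∉ I. Since p minus its normal form lies in I, I + (p) = I + (r) where r = -a - b - 1; decide whether this ideal is the whole ring.
Run Buchberger on G together with r (pairs among the g_i already reduce to 0 since G is a Gröbner basis):
g_1 = a^{2} + a - b^{2} - bc - c^{2} + 1, LT = a^{2}.
g_2 = ab - b^{2} - bc - c^{2} - c, LT = ab.
g_3 = ac + b + c, LT = ac.
g_4 = b^{2}c + b^{2} + bc^{2} + bc + c^{3} + c^{2}, LT = b^{2}c.
r = -a - b - 1, LT = a.

S(g_1,r): lcm = a^{2}. S = -ab - b^{2} - bc - c^{2} + 1.
  reduce S modulo (g_1, g_2, g_3, g_4, r):
  remainder b^{2} + bc + c^{2} - c + 1 ≠ 0; add m_6 = b^{2} + bc + c^{2} - c + 1 to the basis.

S(g_2,r): lcm = ab. S = b^{2} - bc - b - c^{2} - c.
  reduce S modulo (g_1, g_2, g_3, g_4, r, m_6):
  remainder bc - b + c^{2} - 1 ≠ 0; add m_7 = bc - b + c^{2} - 1 to the basis.

S(g_3,r): lcm = ac. S = -bc + b.
  reduce S modulo (g_1, g_2, g_3, g_4, r, m_6, m_7):
  remainder c^{2} - 1 ≠ 0; add m_8 = c^{2} - 1 to the basis.

The other S-polynomials (S(g_1,g_2), S(g_1,g_3), S(g_1,g_4), S(g_2,g_3), S(g_2,g_4), S(g_3,g_4), S(g_4,r), S(g_1,m_6), S(g_2,m_6), S(g_3,m_6), S(g_4,m_6), S(r,m_6), S(g_1,m_7), S(g_2,m_7), S(g_3,m_7), S(g_4,m_7), S(r,m_7), S(m_6,m_7), S(g_1,m_8), S(g_2,m_8), S(g_3,m_8), S(g_4,m_8), S(r,m_8), S(m_6,m_8), S(m_7,m_8)) all reduce to 0 modulo the current basis, so we have a Gröbner basis.
Inter-reduce: drop elements whose leading term is divisible by another's, tail-reduce, and make monic.
Reduced Gröbner basis: {a + b + 1, b^{2} + b - c - 1, bc - b, c^{2} - 1}.
The reduced Gröbner basis of I + (p) is {a + b + 1, b^{2} + b - c - 1, bc - b, c^{2} - 1} ≠ {1}, a proper ideal, so the enlarged system stays consistent: p is independent of I, with normal form -a - b - 1.

-a - b - 1 is independent of I; its normal form modulo I is -a - b - 1.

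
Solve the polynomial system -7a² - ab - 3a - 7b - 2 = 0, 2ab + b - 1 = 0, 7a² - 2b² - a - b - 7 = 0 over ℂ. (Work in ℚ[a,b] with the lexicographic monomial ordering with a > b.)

Compute a lex Gröbner basis by Buchberger's algorithm.
f_1 = -7a² - ab - 3a - 7b - 2, LT = a².
f_2 = 2ab + b - 1, LT = ab.
f_3 = 7a² - a - 2b² - b - 7, LT = a².

S(f_1,f_2): lcm = a²b. S = 1/7ab² - 1/14ab + ½a + b² + 2/7b.
  reduce S modulo (f_1, f_2, f_3):
  remainder ½a + 13/14b² + 11/28b - 1/28 ≠ 0; add h_4 = ½a + 13/14b² + 11/28b - 1/28 to the basis.

S(f_1,f_3): lcm = a². S = 1/7ab + 4/7a + 2/7b² + 8/7b + 9/7.
  reduce S modulo (f_1, f_2, f_3, h_4):
  remainder -38/49b² + 61/98b + 137/98 ≠ 0; add h_5 = -38/49b² + 61/98b + 137/98 to the basis.

S(f_2,f_3): lcm = a²b. S = 9/14ab - ½a + 2/7b³ + 1/7b² + b.
  reduce S modulo (f_1, f_2, f_3, h_4, h_5):
  remainder 26589/10108b + 26589/10108 ≠ 0; add h_6 = 26589/10108b + 26589/10108 to the basis.

The other S-polynomials (S(f_1,h_4), S(f_2,h_4), S(f_3,h_4), S(f_1,h_5), S(f_2,h_5), S(f_3,h_5), S(h_4,h_5), S(f_1,h_6), S(f_2,h_6), S(f_3,h_6), S(h_4,h_6), S(h_5,h_6)) all reduce to 0 modulo the current basis, so we have a Gröbner basis.
Inter-reduce: drop elements whose leading term is divisible by another's, tail-reduce, and make monic.
Reduced Gröbner basis: {a + 1, b + 1}.

Since the basis is lex-ordered, b + 1 is univariate in b. Its roots are {-1}. Back-substituting each root into the other basis elements fixes the other coordinates.
  b = -1: the earlier basis element becomes a + 1 = 0, giving a = -1 — point (-1, -1).

{(-1, -1)}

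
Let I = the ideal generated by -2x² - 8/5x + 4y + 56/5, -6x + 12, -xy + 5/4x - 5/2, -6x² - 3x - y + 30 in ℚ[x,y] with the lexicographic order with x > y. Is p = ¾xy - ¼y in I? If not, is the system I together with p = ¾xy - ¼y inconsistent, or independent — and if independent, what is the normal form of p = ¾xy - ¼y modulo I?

First compute the reduced Gröbner basis of I by Buchberger's algorithm.
f_1 = -2x² - 8/5x + 4y + 56/5, LT = x².
f_2 = -6x + 12, LT = x.
f_3 = -xy + 5/4x - 5/2, LT = xy.
f_4 = -6x² - 3x - y + 30, LT = x².

S(f_1,f_2): lcm = x². S = 14/5x - 2y - 28/5.
  leading term x: subtract (-7/15)·f_2 from 14/5x - 2y - 28/5 → -2y
  leading term y: no divisor's leading term divides it; move -2y to the remainder.
  remainder -2y ≠ 0; add h_5 = -2y to the basis.

S(f_1,f_3): lcm = x²y. S = 5/4x² + ⅘xy - 5/2x - 2y² - 28/5y.
  leading term x²: subtract (-⅝)·f_1 from 5/4x² + ⅘xy - 5/2x - 2y² - 28/5y → ⅘xy - 7/2x - 2y² - 31/10y + 7
  leading term xy: subtract (-2/15y)·f_2 from ⅘xy - 7/2x - 2y² - 31/10y + 7 → -7/2x - 2y² - 3/2y + 7
  leading term x: subtract (7/12)·f_2 from -7/2x - 2y² - 3/2y + 7 → -2y² - 3/2y
  leading term y²: subtract (y)·h_5 from -2y² - 3/2y → -3/2y
  leading term y: subtract (¾)·h_5 from -3/2y → 0
  remainder 0.

S(f_1,f_4): lcm = x². S = 3/10x - 13/6y - ⅗.
  leading term x: subtract (-1/20)·f_2 from 3/10x - 13/6y - ⅗ → -13/6y
  leading term y: subtract (13/12)·h_5 from -13/6y → 0
  remainder 0.

S(f_2,f_3): lcm = xy. S = 5/4x - 2y - 5/2.
  leading term x: subtract (-5/24)·f_2 from 5/4x - 2y - 5/2 → -2y
  leading term y: subtract (1)·h_5 from -2y → 0
  remainder 0.

S(f_2,f_4): lcm = x². S = -5/2x - ⅙y + 5.
  leading term x: subtract (5/12)·f_2 from -5/2x - ⅙y + 5 → -⅙y
  leading term y: subtract (1/12)·h_5 from -⅙y → 0
  remainder 0.

S(f_3,f_4): lcm = x²y. S = -5/4x² - ½xy + 5/2x - ⅙y² + 5y.
  leading term x²: subtract (⅝)·f_1 from -5/4x² - ½xy + 5/2x - ⅙y² + 5y → -½xy + 7/2x - ⅙y² + 5/2y - 7
  leading term xy: subtract (1/12y)·f_2 from -½xy + 7/2x - ⅙y² + 5/2y - 7 → 7/2x - ⅙y² + 3/2y - 7
  leading term x: subtract (-7/12)·f_2 from 7/2x - ⅙y² + 3/2y - 7 → -⅙y² + 3/2y
  leading term y²: subtract (1/12y)·h_5 from -⅙y² + 3/2y → 3/2y
  leading term y: subtract (-¾)·h_5 from 3/2y → 0
  remainder 0.

S(f_1,h_5): leading monomials are coprime, so the S-polynomial reduces to 0 (Buchberger's first criterion).
S(f_2,h_5): leading monomials are coprime, so the S-polynomial reduces to 0 (Buchberger's first criterion).
S(f_3,h_5): lcm = xy. S = -5/4x + 5/2.
  leading term x: subtract (5/24)·f_2 from -5/4x + 5/2 → 0
  remainder 0.

S(f_4,h_5): leading monomials are coprime, so the S-polynomial reduces to 0 (Buchberger's first criterion).
Every S-polynomial of the final basis reduces to 0, so we have a Gröbner basis.
Inter-reduce: drop elements whose leading term is divisible by another's, tail-reduce, and make monic.
Reduced Gröbner basis: {x - 2, y}.
Label its elements g_1 = x - 2, g_2 = y.

Reduce p = ¾xy - ¼y modulo G:
  leading term xy: subtract (¾y)·g_1 from ¾xy - ¼y → 5/4y
  leading term y: subtract (5/4)·g_2 from 5/4y → 0
  normal form = 0.
Since the normal form is 0, p ∈ I.

¾xy - ¼y lies in I (it reduces to 0).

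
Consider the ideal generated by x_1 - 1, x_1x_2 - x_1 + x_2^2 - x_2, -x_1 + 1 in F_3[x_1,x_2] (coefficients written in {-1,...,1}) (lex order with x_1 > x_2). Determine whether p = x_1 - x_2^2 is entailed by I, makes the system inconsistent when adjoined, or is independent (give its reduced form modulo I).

First compute the reduced Gröbner basis of I by Buchberger's algorithm.
f_1 = x_1 - 1, LT = x_1.
f_2 = x_1x_2 - x_1 + x_2^2 - x_2, LT = x_1x_2.
f_3 = -x_1 + 1, LT = x_1.

S(f_1,f_2): lcm = x_1x_2. S = x_1 - x_2^2.
  leading term x_1: subtract (1)·f_1 from x_1 - x_2^2 → -x_2^2 + 1
  leading term x_2^2: no divisor's leading term divides it; move -x_2^2 to the remainder.
  leading term 1: no divisor's leading term divides it; move 1 to the remainder.
  remainder -x_2^2 + 1 ≠ 0; add h_4 = -x_2^2 + 1 to the basis.

S(f_1,f_3): lcm = x_1. S = 0.
  remainder 0.

S(f_2,f_3): lcm = x_1x_2. S = -x_1 + x_2^2.
  leading term x_1: subtract (-1)·f_1 from -x_1 + x_2^2 → x_2^2 - 1
  leading term x_2^2: subtract (-1)·h_4 from x_2^2 - 1 → 0
  remainder 0.

S(f_1,h_4): leading monomials are coprime, so the S-polynomial reduces to 0 (Buchberger's first criterion).
S(f_2,h_4): lcm = x_1x_2^2. S = -x_1x_2 + x_1 + x_2^3 - x_2^2.
  leading term x_1x_2: subtract (-x_2)·f_1 from -x_1x_2 + x_1 + x_2^3 - x_2^2 → x_1 + x_2^3 - x_2^2 - x_2
  leading term x_1: subtract (1)·f_1 from x_1 + x_2^3 - x_2^2 - x_2 → x_2^3 - x_2^2 - x_2 + 1
  leading term x_2^3: subtract (-x_2)·h_4 from x_2^3 - x_2^2 - x_2 + 1 → -x_2^2 + 1
  leading term x_2^2: subtract (1)·h_4 from -x_2^2 + 1 → 0
  remainder 0.

S(f_3,h_4): leading monomials are coprime, so the S-polynomial reduces to 0 (Buchberger's first criterion).
Every S-polynomial of the final basis reduces to 0, so we have a Gröbner basis.
Inter-reduce: drop elements whose leading term is divisible by another's, tail-reduce, and make monic.
Reduced Gröbner basis: {x_1 - 1, x_2^2 - 1}.
Label its elements g_1 = x_1 - 1, g_2 = x_2^2 - 1.

Reduce p = x_1 - x_2^2 modulo G:
  leading term x_1: subtract (1)·g_1 from x_1 - x_2^2 → -x_2^2 + 1
  leading term x_2^2: subtract (-1)·g_2 from -x_2^2 + 1 → 0
  normal form = 0.
Since the normal form is 0, p ∈ I.

x_1 - x_2^2 lies in I (it reduces to 0).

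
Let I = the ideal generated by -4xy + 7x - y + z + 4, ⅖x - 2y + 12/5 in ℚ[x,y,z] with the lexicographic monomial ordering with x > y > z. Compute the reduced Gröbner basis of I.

Buchberger's algorithm terminates because the ascending chain of leading-term ideals stabilizes.

f_1 = -4xy + 7x - y + z + 4, LT = xy.
f_2 = ⅖x - 2y + 12/5, LT = x.

S(f_1,f_2): lcm = xy. S = -7/4x + 5y² - 23/4y - ¼z - 1.
  reduce S modulo (f_1, f_2):
  remainder 5y² - 29/2y - ¼z + 19/2 ≠ 0; add g_3 = 5y² - 29/2y - ¼z + 19/2 to the basis.

The other S-polynomials (S(f_1,g_3), S(f_2,g_3)) all reduce to 0 modulo the current basis, so we have a Gröbner basis.
Inter-reduce: drop elements whose leading term is divisible by another's, tail-reduce, and make monic.

G = {x - 5y + 6, y² - 29/10y - 1/20z + 19/10}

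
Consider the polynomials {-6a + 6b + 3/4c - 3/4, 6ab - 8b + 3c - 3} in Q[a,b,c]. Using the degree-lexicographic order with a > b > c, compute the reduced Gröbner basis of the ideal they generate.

G = {b^2 + 1/8bc - 35/24b + 1/2c - 1/2, a - b - 1/8c + 1/8}

f_1 = -6a + 6b + 3/4c - 3/4, LT = a.
f_2 = 6ab - 8b + 3c - 3, LT = ab.

S(f_1,f_2): lcm = ab. S = -b^2 - 1/8bc + 35/24b - 1/2c + 1/2.
  leading term b^2: no divisor's leading term divides it; move -b^2 to the remainder.
  leading term bc: no divisor's leading term divides it; move -1/8bc to the remainder.
  leading term b: no divisor's leading term divides it; move 35/24b to the remainder.
  leading term c: no divisor's leading term divides it; move -1/2c to the remainder.
  leading term 1: no divisor's leading term divides it; move 1/2 to the remainder.
  remainder -b^2 - 1/8bc + 35/24b - 1/2c + 1/2 ≠ 0; add g_3 = -b^2 - 1/8bc + 35/24b - 1/2c + 1/2 to the basis.

The other S-polynomials (S(f_1,g_3), S(f_2,g_3)) all reduce to 0 modulo the current basis, so we have a Gröbner basis.
Inter-reduce: drop elements whose leading term is divisible by another's, tail-reduce, and make monic.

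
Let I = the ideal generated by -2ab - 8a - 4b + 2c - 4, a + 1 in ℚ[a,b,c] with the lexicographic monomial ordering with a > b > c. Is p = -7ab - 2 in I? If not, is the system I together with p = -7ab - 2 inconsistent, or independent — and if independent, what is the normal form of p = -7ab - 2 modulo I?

-7ab - 2 is independent of I; its normal form modulo I is 7c + 12.

First compute the reduced Gröbner basis of I by Buchberger's algorithm.
f_1 = -2ab - 8a - 4b + 2c - 4, LT = ab.
f_2 = a + 1, LT = a.

S(f_1,f_2): lcm = ab. S = 4a + b - c + 2.
  reduce S modulo (f_1, f_2):
  remainder b - c - 2 ≠ 0; add h_3 = b - c - 2 to the basis.

The other S-polynomials (S(f_1,h_3), S(f_2,h_3)) all reduce to 0 modulo the current basis, so we have a Gröbner basis.
Inter-reduce: drop elements whose leading term is divisible by another's, tail-reduce, and make monic.
Reduced Gröbner basis: {a + 1, b - c - 2}.
Label its elements g_1 = a + 1, g_2 = b - c - 2.

Reduce p = -7ab - 2 modulo G:
  leading term ab: subtract (-7b)·g_1 from -7ab - 2 → 7b - 2
  leading term b: subtract (7)·g_2 from 7b - 2 → 7c + 12
  leading term c: no divisor's leading term divides it; move 7c to the remainder.
  leading term 1: no divisor's leading term divides it; move 12 to the remainder.
  normal form = 7c + 12.
The normal form is nonzero, so p ∉ I. Since p minus its normal form lies in I, I + (p) = I + (r) where r = 7c + 12; decide whether this ideal is the whole ring.
Run Buchberger on G together with r (pairs among the g_i already reduce to 0 since G is a Gröbner basis):
g_1 = a + 1, LT = a.
g_2 = b - c - 2, LT = b.
r = 7c + 12, LT = c.

The S-polynomials (S(g_1,g_2), S(g_1,r), S(g_2,r)) all reduce to 0 modulo the current basis, so we have a Gröbner basis.
Inter-reduce: drop elements whose leading term is divisible by another's, tail-reduce, and make monic.
Reduced Gröbner basis: {a + 1, b - 2/7, c + 12/7}.
The reduced Gröbner basis of I + (p) is {a + 1, b - 2/7, c + 12/7} ≠ {1}, a proper ideal, so the enlarged system stays consistent: p is independent of I, with normal form 7c + 12.

Ideal membership is decidable via reduction modulo a Gröbner basis.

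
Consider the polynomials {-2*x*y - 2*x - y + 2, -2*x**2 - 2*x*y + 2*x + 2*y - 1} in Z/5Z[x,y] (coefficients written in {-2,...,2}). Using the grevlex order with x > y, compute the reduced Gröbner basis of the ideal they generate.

f_1 = -2*x*y - 2*x - y + 2, LT = x*y.
f_2 = -2*x**2 - 2*x*y + 2*x + 2*y - 1, LT = x**2.

S(f_1,f_2): lcm = x**2*y. S = -x*y**2 + x**2 - x*y + y**2 - x + 2*y.
  leading term x*y**2: subtract (-2*y)·f_1 from -x*y**2 + x**2 - x*y + y**2 - x + 2*y → x**2 - y**2 - x + y
  leading term x**2: subtract (2)·f_2 from x**2 - y**2 - x + y → -x*y - y**2 + 2*y + 2
  leading term x*y: subtract (-2)·f_1 from -x*y - y**2 + 2*y + 2 → -y**2 + x + 1
  leading term y**2: no divisor's leading term divides it; move -y**2 to the remainder.
  leading term x: no divisor's leading term divides it; move x to the remainder.
  leading term 1: no divisor's leading term divides it; move 1 to the remainder.
  remainder -y**2 + x + 1 ≠ 0; add g_3 = -y**2 + x + 1 to the basis.

The other S-polynomials (S(f_1,g_3), S(f_2,g_3)) all reduce to 0 modulo the current basis, so we have a Gröbner basis.

G = {x**2 - 2*x + y - 1, x*y + x - 2*y - 1, y**2 - x - 1}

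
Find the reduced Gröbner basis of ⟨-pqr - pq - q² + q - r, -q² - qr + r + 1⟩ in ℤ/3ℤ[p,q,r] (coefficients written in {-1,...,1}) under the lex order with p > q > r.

G = {pqr + pq - qr - q - r + 1, pr² - pr + p - qr + q + r² - r - 1, q² + qr - r - 1}

f_1 = -pqr - pq - q² + q - r, LT = pqr.
f_2 = -q² - qr + r + 1, LT = q².

S(f_1,f_2): lcm = pq²r. S = pq² - pqr² + pr² + pr + q³ - q² + qr.
  leading term pq²: subtract (-p)·f_2 from pq² - pqr² + pr² + pr + q³ - q² + qr → -pqr² - pqr + pr² - pr + p + q³ - q² + qr
  leading term pqr²: subtract (r)·f_1 from -pqr² - pqr + pr² - pr + p + q³ - q² + qr → pr² - pr + p + q³ + q²r - q² + r²
  leading term pr²: no divisor's leading term divides it; move pr² to the remainder.
  leading term pr: no divisor's leading term divides it; move -pr to the remainder.
  leading term p: no divisor's leading term divides it; move p to the remainder.
  leading term q³: subtract (-q)·f_2 from q³ + q²r - q² + r² → -q² + qr + q + r²
  leading term q²: subtract (1)·f_2 from -q² + qr + q + r² → -qr + q + r² - r - 1
  leading term qr: no divisor's leading term divides it; move -qr to the remainder.
  leading term q: no divisor's leading term divides it; move q to the remainder.
  leading term r²: no divisor's leading term divides it; move r² to the remainder.
  leading term r: no divisor's leading term divides it; move -r to the remainder.
  leading term 1: no divisor's leading term divides it; move -1 to the remainder.
  remainder pr² - pr + p - qr + q + r² - r - 1 ≠ 0; add g_3 = pr² - pr + p - qr + q + r² - r - 1 to the basis.

The other S-polynomials (S(f_1,g_3), S(f_2,g_3)) all reduce to 0 modulo the current basis, so we have a Gröbner basis.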